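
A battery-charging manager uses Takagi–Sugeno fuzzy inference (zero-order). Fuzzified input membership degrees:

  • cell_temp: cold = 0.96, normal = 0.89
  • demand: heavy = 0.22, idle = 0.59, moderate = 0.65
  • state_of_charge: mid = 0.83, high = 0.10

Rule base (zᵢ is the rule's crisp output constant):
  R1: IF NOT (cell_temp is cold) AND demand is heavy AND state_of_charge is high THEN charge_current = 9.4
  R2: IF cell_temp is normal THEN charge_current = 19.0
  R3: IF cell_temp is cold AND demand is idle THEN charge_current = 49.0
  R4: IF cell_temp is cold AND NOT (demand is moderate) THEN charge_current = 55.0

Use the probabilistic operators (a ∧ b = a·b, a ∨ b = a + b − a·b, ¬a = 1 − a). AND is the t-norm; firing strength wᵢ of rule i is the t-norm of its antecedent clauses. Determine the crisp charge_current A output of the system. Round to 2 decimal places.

35.22

R1 (z=9.4): ¬cold=1−0.96=0.04, heavy=0.22, high=0.10; AND[a·b] → w = 0.0009
R2 (z=19.0): normal=0.89 → w = 0.8900
R3 (z=49.0): cold=0.96, idle=0.59; AND[a·b] → w = 0.5664
R4 (z=55.0): cold=0.96, ¬moderate=1−0.65=0.35; AND[a·b] → w = 0.3360
Weighted average = (0.0009·9.4 + 0.8900·19.0 + 0.5664·49.0 + 0.3360·55.0) / (0.0009 + 0.8900 + 0.5664 + 0.3360)
  = 63.1519 / 1.7933 = 35.22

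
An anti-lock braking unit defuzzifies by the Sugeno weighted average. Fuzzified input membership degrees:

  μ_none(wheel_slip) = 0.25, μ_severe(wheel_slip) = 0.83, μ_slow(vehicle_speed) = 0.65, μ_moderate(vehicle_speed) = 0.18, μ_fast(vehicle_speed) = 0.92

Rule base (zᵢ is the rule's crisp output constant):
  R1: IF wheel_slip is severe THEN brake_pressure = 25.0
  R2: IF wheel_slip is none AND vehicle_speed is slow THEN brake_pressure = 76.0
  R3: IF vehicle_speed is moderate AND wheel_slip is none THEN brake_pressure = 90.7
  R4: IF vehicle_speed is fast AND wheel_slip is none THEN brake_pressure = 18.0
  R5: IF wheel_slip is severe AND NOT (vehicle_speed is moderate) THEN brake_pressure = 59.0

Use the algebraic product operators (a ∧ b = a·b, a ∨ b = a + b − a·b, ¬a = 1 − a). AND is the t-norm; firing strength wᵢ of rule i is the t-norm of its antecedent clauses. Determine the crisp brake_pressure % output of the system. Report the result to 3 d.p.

R1 (z=25.0): severe=0.83 → w = 0.8300
R2 (z=76.0): none=0.25, slow=0.65; AND[a·b] → w = 0.1625
R3 (z=90.7): moderate=0.18, none=0.25; AND[a·b] → w = 0.0450
R4 (z=18.0): fast=0.92, none=0.25; AND[a·b] → w = 0.2300
R5 (z=59.0): severe=0.83, ¬moderate=1−0.18=0.82; AND[a·b] → w = 0.6806
Weighted average = (0.8300·25.0 + 0.1625·76.0 + 0.0450·90.7 + 0.2300·18.0 + 0.6806·59.0) / (0.8300 + 0.1625 + 0.0450 + 0.2300 + 0.6806)
  = 81.4769 / 1.9481 = 41.824

41.824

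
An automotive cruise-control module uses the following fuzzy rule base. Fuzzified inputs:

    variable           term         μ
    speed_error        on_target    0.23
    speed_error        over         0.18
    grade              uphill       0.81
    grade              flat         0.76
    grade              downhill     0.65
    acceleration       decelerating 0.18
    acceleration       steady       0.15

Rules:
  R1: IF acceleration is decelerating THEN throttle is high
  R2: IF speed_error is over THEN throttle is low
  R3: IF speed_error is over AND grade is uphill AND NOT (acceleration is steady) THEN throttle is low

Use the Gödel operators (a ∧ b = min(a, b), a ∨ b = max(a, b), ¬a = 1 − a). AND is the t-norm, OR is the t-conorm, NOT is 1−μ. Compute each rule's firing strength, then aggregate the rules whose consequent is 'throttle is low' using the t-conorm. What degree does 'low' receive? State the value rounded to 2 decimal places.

R1: decelerating=0.18 → w = 0.18
R2: over=0.18 → w = 0.18
R3: over=0.18, uphill=0.81, ¬steady=1−0.15=0.85; AND[min(a, b)] → w = 0.18
Rules with consequent 'low': {R2, R3} → strengths 0.18, 0.18
Aggregate via t-conorm [max(a, b)]: 0.18

0.18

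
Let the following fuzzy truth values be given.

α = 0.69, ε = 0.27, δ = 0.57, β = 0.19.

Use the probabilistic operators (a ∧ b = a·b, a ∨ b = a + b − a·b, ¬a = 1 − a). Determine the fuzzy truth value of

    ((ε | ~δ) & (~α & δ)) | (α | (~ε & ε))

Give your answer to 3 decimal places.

~δ = 1 − 0.5700 = 0.4300
ε | ~δ = a + b − a·b on (0.2700, 0.4300) = 0.5839
~α = 1 − 0.6900 = 0.3100
~α & δ = a·b on (0.3100, 0.5700) = 0.1767
(ε | ~δ) & (~α & δ) = a·b on (0.5839, 0.1767) = 0.1032
~ε = 1 − 0.2700 = 0.7300
~ε & ε = a·b on (0.7300, 0.2700) = 0.1971
α | (~ε & ε) = a + b − a·b on (0.6900, 0.1971) = 0.7511
((ε | ~δ) & (~α & δ)) | (α | (~ε & ε)) = a + b − a·b on (0.1032, 0.7511) = 0.7768

0.777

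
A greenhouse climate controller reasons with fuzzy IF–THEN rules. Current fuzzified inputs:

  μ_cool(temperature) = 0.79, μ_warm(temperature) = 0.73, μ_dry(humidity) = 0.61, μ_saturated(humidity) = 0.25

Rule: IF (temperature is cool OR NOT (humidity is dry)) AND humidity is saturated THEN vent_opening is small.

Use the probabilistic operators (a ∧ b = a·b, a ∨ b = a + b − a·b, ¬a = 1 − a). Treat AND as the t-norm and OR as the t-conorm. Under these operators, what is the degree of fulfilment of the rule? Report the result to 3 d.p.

firing strength: (cool=0.79 OR ¬dry=1−0.61=0.39) = 0.8719; AND[a·b] with saturated=0.25 → w = 0.2180

0.218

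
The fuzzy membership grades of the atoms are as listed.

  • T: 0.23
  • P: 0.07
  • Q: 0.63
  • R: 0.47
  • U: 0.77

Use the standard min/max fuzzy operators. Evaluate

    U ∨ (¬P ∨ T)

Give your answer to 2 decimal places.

¬P = 1 − 0.07 = 0.93
¬P ∨ T = max(a, b) on (0.93, 0.23) = 0.93
U ∨ (¬P ∨ T) = max(a, b) on (0.77, 0.93) = 0.93

0.93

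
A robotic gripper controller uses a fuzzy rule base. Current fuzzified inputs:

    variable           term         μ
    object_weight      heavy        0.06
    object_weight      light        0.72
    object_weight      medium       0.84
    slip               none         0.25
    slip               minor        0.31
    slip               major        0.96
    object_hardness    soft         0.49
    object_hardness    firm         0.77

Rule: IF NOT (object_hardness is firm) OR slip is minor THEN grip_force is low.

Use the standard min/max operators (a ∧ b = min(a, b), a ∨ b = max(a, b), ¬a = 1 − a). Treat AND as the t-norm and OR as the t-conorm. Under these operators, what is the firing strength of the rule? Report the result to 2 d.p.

0.31

firing strength: ¬firm=1−0.77=0.23, minor=0.31; OR[max(a, b)] → w = 0.31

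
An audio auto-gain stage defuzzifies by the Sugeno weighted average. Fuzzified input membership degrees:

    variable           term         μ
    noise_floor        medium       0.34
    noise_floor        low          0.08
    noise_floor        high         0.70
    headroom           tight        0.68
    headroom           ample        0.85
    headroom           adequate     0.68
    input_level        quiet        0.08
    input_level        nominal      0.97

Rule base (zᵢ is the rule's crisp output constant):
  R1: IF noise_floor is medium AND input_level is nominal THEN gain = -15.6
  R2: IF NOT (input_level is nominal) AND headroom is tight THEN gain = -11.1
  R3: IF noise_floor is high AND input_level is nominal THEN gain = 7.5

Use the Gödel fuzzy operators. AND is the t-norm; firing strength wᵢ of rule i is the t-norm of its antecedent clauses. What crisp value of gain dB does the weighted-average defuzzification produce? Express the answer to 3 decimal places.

-0.362

R1 (z=-15.6): medium=0.34, nominal=0.97; AND[min(a, b)] → w = 0.34
R2 (z=-11.1): ¬nominal=1−0.97=0.03, tight=0.68; AND[min(a, b)] → w = 0.03
R3 (z=7.5): high=0.70, nominal=0.97; AND[min(a, b)] → w = 0.70
Weighted average = (0.34·-15.6 + 0.03·-11.1 + 0.70·7.5) / (0.34 + 0.03 + 0.70)
  = -0.3870 / 1.0700 = -0.362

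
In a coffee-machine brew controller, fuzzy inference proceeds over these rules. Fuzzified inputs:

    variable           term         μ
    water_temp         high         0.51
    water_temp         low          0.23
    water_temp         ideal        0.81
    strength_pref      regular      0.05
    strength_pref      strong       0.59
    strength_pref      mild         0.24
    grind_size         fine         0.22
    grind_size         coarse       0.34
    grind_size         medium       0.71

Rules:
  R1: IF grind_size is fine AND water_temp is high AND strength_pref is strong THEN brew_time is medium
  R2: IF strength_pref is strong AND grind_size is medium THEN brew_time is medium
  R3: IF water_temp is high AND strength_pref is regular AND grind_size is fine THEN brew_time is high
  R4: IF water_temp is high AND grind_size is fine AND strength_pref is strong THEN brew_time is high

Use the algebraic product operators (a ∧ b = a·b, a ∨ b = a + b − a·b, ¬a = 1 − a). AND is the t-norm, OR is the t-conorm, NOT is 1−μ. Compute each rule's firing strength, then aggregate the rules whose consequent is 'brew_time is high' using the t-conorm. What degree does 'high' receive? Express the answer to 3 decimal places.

R1: fine=0.22, high=0.51, strong=0.59; AND[a·b] → w = 0.0662
R2: strong=0.59, medium=0.71; AND[a·b] → w = 0.4189
R3: high=0.51, regular=0.05, fine=0.22; AND[a·b] → w = 0.0056
R4: high=0.51, fine=0.22, strong=0.59; AND[a·b] → w = 0.0662
Rules with consequent 'high': {R3, R4} → strengths 0.0056, 0.0662
Aggregate via t-conorm [a + b − a·b]: 0.0714

0.071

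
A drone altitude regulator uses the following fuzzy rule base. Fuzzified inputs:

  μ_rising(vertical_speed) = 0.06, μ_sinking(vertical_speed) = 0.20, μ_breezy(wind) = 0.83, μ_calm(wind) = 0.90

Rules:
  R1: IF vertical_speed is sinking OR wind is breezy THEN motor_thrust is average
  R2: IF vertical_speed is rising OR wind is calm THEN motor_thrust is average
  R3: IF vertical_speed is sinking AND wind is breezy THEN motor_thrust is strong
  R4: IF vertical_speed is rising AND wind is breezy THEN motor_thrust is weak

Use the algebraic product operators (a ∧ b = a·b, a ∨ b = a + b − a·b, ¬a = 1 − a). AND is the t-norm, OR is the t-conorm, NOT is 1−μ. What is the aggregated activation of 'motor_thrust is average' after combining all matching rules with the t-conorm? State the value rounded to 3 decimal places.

R1: sinking=0.20, breezy=0.83; OR[a + b − a·b] → w = 0.8640
R2: rising=0.06, calm=0.90; OR[a + b − a·b] → w = 0.9060
R3: sinking=0.20, breezy=0.83; AND[a·b] → w = 0.1660
R4: rising=0.06, breezy=0.83; AND[a·b] → w = 0.0498
Rules with consequent 'average': {R1, R2} → strengths 0.8640, 0.9060
Aggregate via t-conorm [a + b − a·b]: 0.9872

0.987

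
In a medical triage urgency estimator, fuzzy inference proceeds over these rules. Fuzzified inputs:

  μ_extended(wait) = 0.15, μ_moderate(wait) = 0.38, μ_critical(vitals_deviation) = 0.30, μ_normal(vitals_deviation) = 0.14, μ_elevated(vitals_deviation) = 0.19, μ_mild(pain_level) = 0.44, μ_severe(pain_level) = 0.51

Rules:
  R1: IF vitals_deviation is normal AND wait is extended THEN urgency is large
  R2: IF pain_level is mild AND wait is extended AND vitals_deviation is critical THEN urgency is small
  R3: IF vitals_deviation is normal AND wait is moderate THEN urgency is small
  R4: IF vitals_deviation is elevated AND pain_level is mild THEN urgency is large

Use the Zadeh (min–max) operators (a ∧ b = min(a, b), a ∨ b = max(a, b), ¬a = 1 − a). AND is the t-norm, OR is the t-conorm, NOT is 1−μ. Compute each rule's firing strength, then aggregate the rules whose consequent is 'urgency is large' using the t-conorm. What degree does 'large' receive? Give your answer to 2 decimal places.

0.19

R1: normal=0.14, extended=0.15; AND[min(a, b)] → w = 0.14
R2: mild=0.44, extended=0.15, critical=0.30; AND[min(a, b)] → w = 0.15
R3: normal=0.14, moderate=0.38; AND[min(a, b)] → w = 0.14
R4: elevated=0.19, mild=0.44; AND[min(a, b)] → w = 0.19
Rules with consequent 'large': {R1, R4} → strengths 0.14, 0.19
Aggregate via t-conorm [max(a, b)]: 0.19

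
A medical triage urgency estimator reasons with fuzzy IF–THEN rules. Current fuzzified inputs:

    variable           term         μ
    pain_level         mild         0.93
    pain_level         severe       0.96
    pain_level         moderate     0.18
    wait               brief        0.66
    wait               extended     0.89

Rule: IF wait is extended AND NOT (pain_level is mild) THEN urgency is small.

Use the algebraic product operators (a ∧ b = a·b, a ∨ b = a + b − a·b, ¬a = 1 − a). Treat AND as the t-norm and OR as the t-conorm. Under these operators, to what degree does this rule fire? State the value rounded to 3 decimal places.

0.062

firing strength: extended=0.89, ¬mild=1−0.93=0.07; AND[a·b] → w = 0.0623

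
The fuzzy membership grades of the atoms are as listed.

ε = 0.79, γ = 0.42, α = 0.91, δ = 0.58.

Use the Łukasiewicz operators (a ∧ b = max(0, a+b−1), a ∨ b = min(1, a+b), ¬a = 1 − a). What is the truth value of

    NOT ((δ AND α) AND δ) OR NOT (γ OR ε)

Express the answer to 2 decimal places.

0.93

δ AND α = max(0, a+b−1) on (0.58, 0.91) = 0.49
(δ AND α) AND δ = max(0, a+b−1) on (0.49, 0.58) = 0.07
NOT ((δ AND α) AND δ) = 1 − 0.07 = 0.93
γ OR ε = min(1, a+b) on (0.42, 0.79) = 1.00
NOT (γ OR ε) = 1 − 1.00 = 0.00
NOT ((δ AND α) AND δ) OR NOT (γ OR ε) = min(1, a+b) on (0.93, 0.00) = 0.93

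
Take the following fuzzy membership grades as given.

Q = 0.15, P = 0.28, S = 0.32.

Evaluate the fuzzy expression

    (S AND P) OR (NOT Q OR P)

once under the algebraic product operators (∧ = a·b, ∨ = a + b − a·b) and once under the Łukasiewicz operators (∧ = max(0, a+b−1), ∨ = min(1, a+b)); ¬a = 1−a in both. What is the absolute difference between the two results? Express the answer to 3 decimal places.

Under algebraic product:
  S AND P = a·b on (0.3200, 0.2800) = 0.0896
  NOT Q = 1 − 0.1500 = 0.8500
  NOT Q OR P = a + b − a·b on (0.8500, 0.2800) = 0.8920
  (S AND P) OR (NOT Q OR P) = a + b − a·b on (0.0896, 0.8920) = 0.9017
  → value = 0.9017
Under Łukasiewicz:
  S AND P = max(0, a+b−1) on (0.32, 0.28) = 0.00
  NOT Q = 1 − 0.15 = 0.85
  NOT Q OR P = min(1, a+b) on (0.85, 0.28) = 1.00
  (S AND P) OR (NOT Q OR P) = min(1, a+b) on (0.00, 1.00) = 1.00
  → value = 1.0000
|0.9017 − 1.0000| = 0.098

0.098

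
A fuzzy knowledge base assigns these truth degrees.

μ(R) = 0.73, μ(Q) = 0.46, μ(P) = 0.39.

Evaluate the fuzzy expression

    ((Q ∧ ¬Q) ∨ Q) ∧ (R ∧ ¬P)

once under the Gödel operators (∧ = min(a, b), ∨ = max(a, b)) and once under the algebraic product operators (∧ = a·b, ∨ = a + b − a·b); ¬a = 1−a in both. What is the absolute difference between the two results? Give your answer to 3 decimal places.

Under Gödel:
  ¬Q = 1 − 0.46 = 0.54
  Q ∧ ¬Q = min(a, b) on (0.46, 0.54) = 0.46
  (Q ∧ ¬Q) ∨ Q = max(a, b) on (0.46, 0.46) = 0.46
  ¬P = 1 − 0.39 = 0.61
  R ∧ ¬P = min(a, b) on (0.73, 0.61) = 0.61
  ((Q ∧ ¬Q) ∨ Q) ∧ (R ∧ ¬P) = min(a, b) on (0.46, 0.61) = 0.46
  → value = 0.4600
Under algebraic product:
  ¬Q = 1 − 0.4600 = 0.5400
  Q ∧ ¬Q = a·b on (0.4600, 0.5400) = 0.2484
  (Q ∧ ¬Q) ∨ Q = a + b − a·b on (0.2484, 0.4600) = 0.5941
  ¬P = 1 − 0.3900 = 0.6100
  R ∧ ¬P = a·b on (0.7300, 0.6100) = 0.4453
  ((Q ∧ ¬Q) ∨ Q) ∧ (R ∧ ¬P) = a·b on (0.5941, 0.4453) = 0.2646
  → value = 0.2646
|0.4600 − 0.2646| = 0.195

0.195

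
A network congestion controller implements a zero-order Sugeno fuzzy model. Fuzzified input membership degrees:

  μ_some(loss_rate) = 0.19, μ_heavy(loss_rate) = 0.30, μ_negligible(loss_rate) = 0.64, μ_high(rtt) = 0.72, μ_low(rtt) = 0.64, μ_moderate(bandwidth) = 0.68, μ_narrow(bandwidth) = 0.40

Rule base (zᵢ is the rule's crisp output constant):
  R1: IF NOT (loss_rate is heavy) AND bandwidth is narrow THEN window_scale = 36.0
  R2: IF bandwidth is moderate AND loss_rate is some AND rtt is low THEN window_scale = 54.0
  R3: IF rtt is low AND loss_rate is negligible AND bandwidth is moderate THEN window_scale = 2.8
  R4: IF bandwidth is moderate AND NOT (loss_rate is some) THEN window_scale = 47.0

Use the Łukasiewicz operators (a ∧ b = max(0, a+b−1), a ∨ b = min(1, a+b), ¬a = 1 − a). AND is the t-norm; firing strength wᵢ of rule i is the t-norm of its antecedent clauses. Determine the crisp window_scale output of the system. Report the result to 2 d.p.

45.14

R1 (z=36.0): ¬heavy=1−0.30=0.70, narrow=0.40; AND[max(0, a+b−1)] → w = 0.10
R2 (z=54.0): moderate=0.68, some=0.19, low=0.64; AND[max(0, a+b−1)] → w = 0.00
R3 (z=2.8): low=0.64, negligible=0.64, moderate=0.68; AND[max(0, a+b−1)] → w = 0.00
R4 (z=47.0): moderate=0.68, ¬some=1−0.19=0.81; AND[max(0, a+b−1)] → w = 0.49
Weighted average = (0.10·36.0 + 0.00·54.0 + 0.00·2.8 + 0.49·47.0) / (0.10 + 0.00 + 0.00 + 0.49)
  = 26.6300 / 0.5900 = 45.14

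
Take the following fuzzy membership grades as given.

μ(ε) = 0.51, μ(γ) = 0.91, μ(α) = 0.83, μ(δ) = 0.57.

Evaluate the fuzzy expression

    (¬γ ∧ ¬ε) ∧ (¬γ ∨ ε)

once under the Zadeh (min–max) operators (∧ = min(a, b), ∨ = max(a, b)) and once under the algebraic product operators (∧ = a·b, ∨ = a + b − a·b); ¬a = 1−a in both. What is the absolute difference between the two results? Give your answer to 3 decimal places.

Under Zadeh (min–max):
  ¬γ = 1 − 0.91 = 0.09
  ¬ε = 1 − 0.51 = 0.49
  ¬γ ∧ ¬ε = min(a, b) on (0.09, 0.49) = 0.09
  ¬γ = 1 − 0.91 = 0.09
  ¬γ ∨ ε = max(a, b) on (0.09, 0.51) = 0.51
  (¬γ ∧ ¬ε) ∧ (¬γ ∨ ε) = min(a, b) on (0.09, 0.51) = 0.09
  → value = 0.0900
Under algebraic product:
  ¬γ = 1 − 0.9100 = 0.0900
  ¬ε = 1 − 0.5100 = 0.4900
  ¬γ ∧ ¬ε = a·b on (0.0900, 0.4900) = 0.0441
  ¬γ = 1 − 0.9100 = 0.0900
  ¬γ ∨ ε = a + b − a·b on (0.0900, 0.5100) = 0.5541
  (¬γ ∧ ¬ε) ∧ (¬γ ∨ ε) = a·b on (0.0441, 0.5541) = 0.0244
  → value = 0.0244
|0.0900 − 0.0244| = 0.066

0.066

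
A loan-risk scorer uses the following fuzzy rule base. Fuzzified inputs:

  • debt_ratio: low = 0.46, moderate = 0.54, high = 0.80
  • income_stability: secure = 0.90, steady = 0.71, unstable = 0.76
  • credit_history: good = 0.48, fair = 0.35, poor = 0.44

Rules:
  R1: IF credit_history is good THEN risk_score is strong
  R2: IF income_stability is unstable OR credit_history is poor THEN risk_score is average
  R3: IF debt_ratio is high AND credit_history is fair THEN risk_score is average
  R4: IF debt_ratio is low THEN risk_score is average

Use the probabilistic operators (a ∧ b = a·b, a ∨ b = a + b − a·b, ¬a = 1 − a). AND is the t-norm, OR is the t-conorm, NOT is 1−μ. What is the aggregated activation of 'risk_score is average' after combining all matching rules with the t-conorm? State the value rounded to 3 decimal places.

0.948

R1: good=0.48 → w = 0.4800
R2: unstable=0.76, poor=0.44; OR[a + b − a·b] → w = 0.8656
R3: high=0.80, fair=0.35; AND[a·b] → w = 0.2800
R4: low=0.46 → w = 0.4600
Rules with consequent 'average': {R2, R3, R4} → strengths 0.8656, 0.2800, 0.4600
Aggregate via t-conorm [a + b − a·b]: 0.9477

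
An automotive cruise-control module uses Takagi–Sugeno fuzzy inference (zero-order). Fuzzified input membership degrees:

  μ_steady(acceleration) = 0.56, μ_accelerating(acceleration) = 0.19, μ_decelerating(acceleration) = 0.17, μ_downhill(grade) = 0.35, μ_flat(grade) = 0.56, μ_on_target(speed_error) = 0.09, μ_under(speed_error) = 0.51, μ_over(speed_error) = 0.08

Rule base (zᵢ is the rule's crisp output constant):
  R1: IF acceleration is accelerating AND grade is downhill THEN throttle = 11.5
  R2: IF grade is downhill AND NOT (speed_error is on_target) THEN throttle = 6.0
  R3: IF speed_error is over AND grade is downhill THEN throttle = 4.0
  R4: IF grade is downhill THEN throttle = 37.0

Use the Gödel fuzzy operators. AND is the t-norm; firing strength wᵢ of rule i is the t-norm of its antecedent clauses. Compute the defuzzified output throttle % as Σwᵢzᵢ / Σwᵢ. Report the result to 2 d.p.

R1 (z=11.5): accelerating=0.19, downhill=0.35; AND[min(a, b)] → w = 0.19
R2 (z=6.0): downhill=0.35, ¬on_target=1−0.09=0.91; AND[min(a, b)] → w = 0.35
R3 (z=4.0): over=0.08, downhill=0.35; AND[min(a, b)] → w = 0.08
R4 (z=37.0): downhill=0.35 → w = 0.35
Weighted average = (0.19·11.5 + 0.35·6.0 + 0.08·4.0 + 0.35·37.0) / (0.19 + 0.35 + 0.08 + 0.35)
  = 17.5550 / 0.9700 = 18.10

18.10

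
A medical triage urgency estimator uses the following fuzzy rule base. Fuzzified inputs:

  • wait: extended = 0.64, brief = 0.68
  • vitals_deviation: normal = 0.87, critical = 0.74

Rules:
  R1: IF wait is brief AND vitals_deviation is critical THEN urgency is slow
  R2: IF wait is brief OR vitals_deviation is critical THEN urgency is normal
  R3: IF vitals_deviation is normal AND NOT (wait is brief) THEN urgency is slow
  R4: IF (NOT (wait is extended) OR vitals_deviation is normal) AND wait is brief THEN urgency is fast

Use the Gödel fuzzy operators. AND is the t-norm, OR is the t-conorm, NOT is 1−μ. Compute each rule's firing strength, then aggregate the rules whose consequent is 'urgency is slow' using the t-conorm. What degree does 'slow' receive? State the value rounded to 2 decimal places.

0.68

R1: brief=0.68, critical=0.74; AND[min(a, b)] → w = 0.68
R2: brief=0.68, critical=0.74; OR[max(a, b)] → w = 0.74
R3: normal=0.87, ¬brief=1−0.68=0.32; AND[min(a, b)] → w = 0.32
R4: (¬extended=1−0.64=0.36 OR normal=0.87) = 0.87; AND[min(a, b)] with brief=0.68 → w = 0.68
Rules with consequent 'slow': {R1, R3} → strengths 0.68, 0.32
Aggregate via t-conorm [max(a, b)]: 0.68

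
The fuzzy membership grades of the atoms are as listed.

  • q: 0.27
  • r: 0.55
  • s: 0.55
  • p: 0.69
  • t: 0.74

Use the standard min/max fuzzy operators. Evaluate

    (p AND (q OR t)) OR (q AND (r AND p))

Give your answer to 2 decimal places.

q OR t = max(a, b) on (0.27, 0.74) = 0.74
p AND (q OR t) = min(a, b) on (0.69, 0.74) = 0.69
r AND p = min(a, b) on (0.55, 0.69) = 0.55
q AND (r AND p) = min(a, b) on (0.27, 0.55) = 0.27
(p AND (q OR t)) OR (q AND (r AND p)) = max(a, b) on (0.69, 0.27) = 0.69

0.69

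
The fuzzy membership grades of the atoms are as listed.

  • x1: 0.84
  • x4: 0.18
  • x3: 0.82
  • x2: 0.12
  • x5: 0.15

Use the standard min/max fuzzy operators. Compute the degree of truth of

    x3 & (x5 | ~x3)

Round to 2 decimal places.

0.18

~x3 = 1 − 0.82 = 0.18
x5 | ~x3 = max(a, b) on (0.15, 0.18) = 0.18
x3 & (x5 | ~x3) = min(a, b) on (0.82, 0.18) = 0.18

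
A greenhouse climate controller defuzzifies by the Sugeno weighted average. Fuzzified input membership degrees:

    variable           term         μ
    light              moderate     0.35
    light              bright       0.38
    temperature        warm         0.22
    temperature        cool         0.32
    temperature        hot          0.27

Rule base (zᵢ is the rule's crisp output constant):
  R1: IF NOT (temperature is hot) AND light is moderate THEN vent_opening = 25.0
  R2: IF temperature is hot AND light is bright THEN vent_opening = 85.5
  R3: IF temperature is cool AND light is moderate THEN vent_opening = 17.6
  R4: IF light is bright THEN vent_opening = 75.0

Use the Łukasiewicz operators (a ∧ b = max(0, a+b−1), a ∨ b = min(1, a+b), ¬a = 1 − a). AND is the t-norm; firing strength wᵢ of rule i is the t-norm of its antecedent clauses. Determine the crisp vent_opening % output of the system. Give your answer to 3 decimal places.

66.304

R1 (z=25.0): ¬hot=1−0.27=0.73, moderate=0.35; AND[max(0, a+b−1)] → w = 0.08
R2 (z=85.5): hot=0.27, bright=0.38; AND[max(0, a+b−1)] → w = 0.00
R3 (z=17.6): cool=0.32, moderate=0.35; AND[max(0, a+b−1)] → w = 0.00
R4 (z=75.0): bright=0.38 → w = 0.38
Weighted average = (0.08·25.0 + 0.00·85.5 + 0.00·17.6 + 0.38·75.0) / (0.08 + 0.00 + 0.00 + 0.38)
  = 30.5000 / 0.4600 = 66.304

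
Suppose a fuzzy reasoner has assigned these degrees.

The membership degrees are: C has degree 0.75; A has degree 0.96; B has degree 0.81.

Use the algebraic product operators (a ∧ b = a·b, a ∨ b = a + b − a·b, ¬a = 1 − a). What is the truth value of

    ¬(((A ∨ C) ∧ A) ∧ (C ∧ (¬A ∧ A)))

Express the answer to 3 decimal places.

0.973

A ∨ C = a + b − a·b on (0.9600, 0.7500) = 0.9900
(A ∨ C) ∧ A = a·b on (0.9900, 0.9600) = 0.9504
¬A = 1 − 0.9600 = 0.0400
¬A ∧ A = a·b on (0.0400, 0.9600) = 0.0384
C ∧ (¬A ∧ A) = a·b on (0.7500, 0.0384) = 0.0288
((A ∨ C) ∧ A) ∧ (C ∧ (¬A ∧ A)) = a·b on (0.9504, 0.0288) = 0.0274
¬(((A ∨ C) ∧ A) ∧ (C ∧ (¬A ∧ A))) = 1 − 0.0274 = 0.9726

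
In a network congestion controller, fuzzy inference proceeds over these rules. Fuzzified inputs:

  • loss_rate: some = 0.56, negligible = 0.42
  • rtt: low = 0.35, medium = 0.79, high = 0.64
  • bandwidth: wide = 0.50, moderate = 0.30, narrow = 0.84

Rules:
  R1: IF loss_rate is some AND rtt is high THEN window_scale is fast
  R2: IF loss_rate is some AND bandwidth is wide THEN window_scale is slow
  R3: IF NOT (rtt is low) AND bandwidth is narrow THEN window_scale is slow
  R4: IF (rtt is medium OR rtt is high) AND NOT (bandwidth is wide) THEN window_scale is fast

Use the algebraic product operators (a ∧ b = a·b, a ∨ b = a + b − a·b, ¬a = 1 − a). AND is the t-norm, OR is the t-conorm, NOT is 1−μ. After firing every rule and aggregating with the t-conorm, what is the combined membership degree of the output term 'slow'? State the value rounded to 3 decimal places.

R1: some=0.56, high=0.64; AND[a·b] → w = 0.3584
R2: some=0.56, wide=0.50; AND[a·b] → w = 0.2800
R3: ¬low=1−0.35=0.65, narrow=0.84; AND[a·b] → w = 0.5460
R4: (medium=0.79 OR high=0.64) = 0.9244; AND[a·b] with ¬wide=1−0.50=0.50 → w = 0.4622
Rules with consequent 'slow': {R2, R3} → strengths 0.2800, 0.5460
Aggregate via t-conorm [a + b − a·b]: 0.6731

0.673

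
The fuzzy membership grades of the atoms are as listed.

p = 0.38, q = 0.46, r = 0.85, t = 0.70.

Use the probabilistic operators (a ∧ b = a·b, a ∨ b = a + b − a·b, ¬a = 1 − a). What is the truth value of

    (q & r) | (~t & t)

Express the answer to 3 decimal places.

q & r = a·b on (0.4600, 0.8500) = 0.3910
~t = 1 − 0.7000 = 0.3000
~t & t = a·b on (0.3000, 0.7000) = 0.2100
(q & r) | (~t & t) = a + b − a·b on (0.3910, 0.2100) = 0.5189

0.519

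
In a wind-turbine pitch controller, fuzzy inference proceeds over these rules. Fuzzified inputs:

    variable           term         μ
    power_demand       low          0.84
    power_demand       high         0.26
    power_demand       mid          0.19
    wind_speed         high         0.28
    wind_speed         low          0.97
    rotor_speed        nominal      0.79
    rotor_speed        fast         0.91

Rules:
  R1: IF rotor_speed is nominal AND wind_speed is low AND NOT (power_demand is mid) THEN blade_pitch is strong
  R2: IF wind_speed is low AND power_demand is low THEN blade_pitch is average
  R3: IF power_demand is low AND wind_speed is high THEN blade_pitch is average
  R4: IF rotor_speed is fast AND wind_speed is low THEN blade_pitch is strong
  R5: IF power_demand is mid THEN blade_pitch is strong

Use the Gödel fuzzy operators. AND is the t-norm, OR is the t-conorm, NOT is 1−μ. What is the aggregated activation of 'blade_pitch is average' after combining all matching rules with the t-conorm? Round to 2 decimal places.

0.84

R1: nominal=0.79, low=0.97, ¬mid=1−0.19=0.81; AND[min(a, b)] → w = 0.79
R2: low=0.97, low=0.84; AND[min(a, b)] → w = 0.84
R3: low=0.84, high=0.28; AND[min(a, b)] → w = 0.28
R4: fast=0.91, low=0.97; AND[min(a, b)] → w = 0.91
R5: mid=0.19 → w = 0.19
Rules with consequent 'average': {R2, R3} → strengths 0.84, 0.28
Aggregate via t-conorm [max(a, b)]: 0.84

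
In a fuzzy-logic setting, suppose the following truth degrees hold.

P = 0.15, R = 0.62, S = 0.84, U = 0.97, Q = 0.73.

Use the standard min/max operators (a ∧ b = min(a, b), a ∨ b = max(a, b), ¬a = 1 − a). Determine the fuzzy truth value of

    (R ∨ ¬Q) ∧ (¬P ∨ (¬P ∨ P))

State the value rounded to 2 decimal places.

¬Q = 1 − 0.73 = 0.27
R ∨ ¬Q = max(a, b) on (0.62, 0.27) = 0.62
¬P = 1 − 0.15 = 0.85
¬P = 1 − 0.15 = 0.85
¬P ∨ P = max(a, b) on (0.85, 0.15) = 0.85
¬P ∨ (¬P ∨ P) = max(a, b) on (0.85, 0.85) = 0.85
(R ∨ ¬Q) ∧ (¬P ∨ (¬P ∨ P)) = min(a, b) on (0.62, 0.85) = 0.62

0.62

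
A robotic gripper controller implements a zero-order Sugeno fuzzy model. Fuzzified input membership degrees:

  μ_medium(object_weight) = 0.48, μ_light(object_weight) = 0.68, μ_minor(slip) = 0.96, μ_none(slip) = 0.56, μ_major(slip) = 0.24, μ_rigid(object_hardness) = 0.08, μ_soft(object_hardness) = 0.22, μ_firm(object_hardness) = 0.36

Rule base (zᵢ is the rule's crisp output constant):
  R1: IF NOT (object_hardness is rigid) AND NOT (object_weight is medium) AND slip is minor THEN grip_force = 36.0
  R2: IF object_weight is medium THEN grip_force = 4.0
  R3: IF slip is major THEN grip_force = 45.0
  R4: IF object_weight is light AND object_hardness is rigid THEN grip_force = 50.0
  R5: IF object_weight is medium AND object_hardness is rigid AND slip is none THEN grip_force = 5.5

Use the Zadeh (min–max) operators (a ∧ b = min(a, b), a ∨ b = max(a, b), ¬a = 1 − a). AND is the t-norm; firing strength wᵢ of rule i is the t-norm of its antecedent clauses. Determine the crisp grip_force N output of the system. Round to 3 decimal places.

R1 (z=36.0): ¬rigid=1−0.08=0.92, ¬medium=1−0.48=0.52, minor=0.96; AND[min(a, b)] → w = 0.52
R2 (z=4.0): medium=0.48 → w = 0.48
R3 (z=45.0): major=0.24 → w = 0.24
R4 (z=50.0): light=0.68, rigid=0.08; AND[min(a, b)] → w = 0.08
R5 (z=5.5): medium=0.48, rigid=0.08, none=0.56; AND[min(a, b)] → w = 0.08
Weighted average = (0.52·36.0 + 0.48·4.0 + 0.24·45.0 + 0.08·50.0 + 0.08·5.5) / (0.52 + 0.48 + 0.24 + 0.08 + 0.08)
  = 35.8800 / 1.4000 = 25.629

25.629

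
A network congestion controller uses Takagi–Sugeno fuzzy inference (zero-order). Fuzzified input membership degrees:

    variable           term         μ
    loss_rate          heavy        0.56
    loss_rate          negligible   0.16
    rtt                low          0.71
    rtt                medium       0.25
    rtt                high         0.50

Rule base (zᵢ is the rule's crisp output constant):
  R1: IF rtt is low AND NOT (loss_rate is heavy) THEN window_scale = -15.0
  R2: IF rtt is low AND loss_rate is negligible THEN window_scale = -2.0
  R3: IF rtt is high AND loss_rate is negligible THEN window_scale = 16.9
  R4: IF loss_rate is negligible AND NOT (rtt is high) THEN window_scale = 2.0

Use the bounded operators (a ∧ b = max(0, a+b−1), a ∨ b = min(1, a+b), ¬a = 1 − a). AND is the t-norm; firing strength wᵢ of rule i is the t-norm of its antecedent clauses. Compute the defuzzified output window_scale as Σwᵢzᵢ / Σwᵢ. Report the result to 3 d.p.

R1 (z=-15.0): low=0.71, ¬heavy=1−0.56=0.44; AND[max(0, a+b−1)] → w = 0.15
R2 (z=-2.0): low=0.71, negligible=0.16; AND[max(0, a+b−1)] → w = 0.00
R3 (z=16.9): high=0.50, negligible=0.16; AND[max(0, a+b−1)] → w = 0.00
R4 (z=2.0): negligible=0.16, ¬high=1−0.50=0.50; AND[max(0, a+b−1)] → w = 0.00
Weighted average = (0.15·-15.0 + 0.00·-2.0 + 0.00·16.9 + 0.00·2.0) / (0.15 + 0.00 + 0.00 + 0.00)
  = -2.2500 / 0.1500 = -15.000

-15.000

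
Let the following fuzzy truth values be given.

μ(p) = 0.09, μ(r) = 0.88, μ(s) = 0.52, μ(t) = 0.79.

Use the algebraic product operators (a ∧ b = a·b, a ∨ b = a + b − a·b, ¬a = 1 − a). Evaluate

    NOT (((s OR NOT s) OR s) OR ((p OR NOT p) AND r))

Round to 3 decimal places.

0.023

NOT s = 1 − 0.5200 = 0.4800
s OR NOT s = a + b − a·b on (0.5200, 0.4800) = 0.7504
(s OR NOT s) OR s = a + b − a·b on (0.7504, 0.5200) = 0.8802
NOT p = 1 − 0.0900 = 0.9100
p OR NOT p = a + b − a·b on (0.0900, 0.9100) = 0.9181
(p OR NOT p) AND r = a·b on (0.9181, 0.8800) = 0.8079
((s OR NOT s) OR s) OR ((p OR NOT p) AND r) = a + b − a·b on (0.8802, 0.8079) = 0.9770
NOT (((s OR NOT s) OR s) OR ((p OR NOT p) AND r)) = 1 − 0.9770 = 0.0230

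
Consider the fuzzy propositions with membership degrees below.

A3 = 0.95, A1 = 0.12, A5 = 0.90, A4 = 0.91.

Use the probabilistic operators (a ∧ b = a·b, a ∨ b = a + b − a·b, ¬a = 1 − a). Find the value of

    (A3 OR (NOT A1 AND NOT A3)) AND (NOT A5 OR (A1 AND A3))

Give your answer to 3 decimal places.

0.193

NOT A1 = 1 − 0.1200 = 0.8800
NOT A3 = 1 − 0.9500 = 0.0500
NOT A1 AND NOT A3 = a·b on (0.8800, 0.0500) = 0.0440
A3 OR (NOT A1 AND NOT A3) = a + b − a·b on (0.9500, 0.0440) = 0.9522
NOT A5 = 1 − 0.9000 = 0.1000
A1 AND A3 = a·b on (0.1200, 0.9500) = 0.1140
NOT A5 OR (A1 AND A3) = a + b − a·b on (0.1000, 0.1140) = 0.2026
(A3 OR (NOT A1 AND NOT A3)) AND (NOT A5 OR (A1 AND A3)) = a·b on (0.9522, 0.2026) = 0.1929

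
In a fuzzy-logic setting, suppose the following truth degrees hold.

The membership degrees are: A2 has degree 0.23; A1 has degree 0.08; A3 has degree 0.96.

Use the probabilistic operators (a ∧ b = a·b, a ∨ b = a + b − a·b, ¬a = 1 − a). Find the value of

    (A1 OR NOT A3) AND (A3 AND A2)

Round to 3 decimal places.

NOT A3 = 1 − 0.9600 = 0.0400
A1 OR NOT A3 = a + b − a·b on (0.0800, 0.0400) = 0.1168
A3 AND A2 = a·b on (0.9600, 0.2300) = 0.2208
(A1 OR NOT A3) AND (A3 AND A2) = a·b on (0.1168, 0.2208) = 0.0258

0.026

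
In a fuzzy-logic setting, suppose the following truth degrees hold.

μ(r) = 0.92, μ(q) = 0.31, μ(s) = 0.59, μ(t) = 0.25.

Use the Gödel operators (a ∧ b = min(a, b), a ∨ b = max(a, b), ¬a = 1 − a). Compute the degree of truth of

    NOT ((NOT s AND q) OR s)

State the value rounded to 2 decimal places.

0.41

NOT s = 1 − 0.59 = 0.41
NOT s AND q = min(a, b) on (0.41, 0.31) = 0.31
(NOT s AND q) OR s = max(a, b) on (0.31, 0.59) = 0.59
NOT ((NOT s AND q) OR s) = 1 − 0.59 = 0.41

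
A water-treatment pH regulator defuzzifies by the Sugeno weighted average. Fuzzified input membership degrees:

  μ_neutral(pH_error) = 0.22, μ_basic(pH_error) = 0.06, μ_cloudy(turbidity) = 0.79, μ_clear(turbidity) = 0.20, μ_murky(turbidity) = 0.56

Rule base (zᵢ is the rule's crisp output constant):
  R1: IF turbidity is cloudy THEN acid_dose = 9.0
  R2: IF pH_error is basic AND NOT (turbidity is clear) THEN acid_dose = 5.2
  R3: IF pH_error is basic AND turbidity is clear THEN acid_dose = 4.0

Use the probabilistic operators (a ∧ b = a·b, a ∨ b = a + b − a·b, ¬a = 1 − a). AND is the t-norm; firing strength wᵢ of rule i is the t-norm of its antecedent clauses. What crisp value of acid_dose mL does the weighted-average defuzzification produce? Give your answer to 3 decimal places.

R1 (z=9.0): cloudy=0.79 → w = 0.7900
R2 (z=5.2): basic=0.06, ¬clear=1−0.20=0.80; AND[a·b] → w = 0.0480
R3 (z=4.0): basic=0.06, clear=0.20; AND[a·b] → w = 0.0120
Weighted average = (0.7900·9.0 + 0.0480·5.2 + 0.0120·4.0) / (0.7900 + 0.0480 + 0.0120)
  = 7.4076 / 0.8500 = 8.715

8.715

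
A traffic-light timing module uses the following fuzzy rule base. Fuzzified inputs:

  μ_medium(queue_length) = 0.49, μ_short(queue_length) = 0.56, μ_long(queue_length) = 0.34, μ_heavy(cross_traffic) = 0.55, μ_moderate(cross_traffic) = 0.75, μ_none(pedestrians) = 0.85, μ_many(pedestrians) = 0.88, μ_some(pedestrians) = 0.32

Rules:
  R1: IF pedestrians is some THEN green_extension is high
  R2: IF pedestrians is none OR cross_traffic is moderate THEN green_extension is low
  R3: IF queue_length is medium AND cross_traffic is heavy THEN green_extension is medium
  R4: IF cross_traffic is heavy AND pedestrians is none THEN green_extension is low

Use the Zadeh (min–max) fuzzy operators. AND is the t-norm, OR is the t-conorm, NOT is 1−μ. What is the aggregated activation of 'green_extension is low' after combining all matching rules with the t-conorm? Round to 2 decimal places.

0.85

R1: some=0.32 → w = 0.32
R2: none=0.85, moderate=0.75; OR[max(a, b)] → w = 0.85
R3: medium=0.49, heavy=0.55; AND[min(a, b)] → w = 0.49
R4: heavy=0.55, none=0.85; AND[min(a, b)] → w = 0.55
Rules with consequent 'low': {R2, R4} → strengths 0.85, 0.55
Aggregate via t-conorm [max(a, b)]: 0.85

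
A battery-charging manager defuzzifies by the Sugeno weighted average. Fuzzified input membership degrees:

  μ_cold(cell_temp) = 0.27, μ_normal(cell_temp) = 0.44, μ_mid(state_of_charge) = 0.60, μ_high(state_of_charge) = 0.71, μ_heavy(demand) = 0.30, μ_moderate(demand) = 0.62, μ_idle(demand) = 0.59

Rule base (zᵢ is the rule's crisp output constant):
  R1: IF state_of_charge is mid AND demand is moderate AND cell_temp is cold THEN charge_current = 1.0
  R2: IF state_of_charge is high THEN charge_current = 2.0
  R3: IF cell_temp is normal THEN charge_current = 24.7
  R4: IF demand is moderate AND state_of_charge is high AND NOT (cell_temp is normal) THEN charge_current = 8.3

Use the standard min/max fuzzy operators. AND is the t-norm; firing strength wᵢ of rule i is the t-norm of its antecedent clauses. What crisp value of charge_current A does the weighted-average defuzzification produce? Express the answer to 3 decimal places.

R1 (z=1.0): mid=0.60, moderate=0.62, cold=0.27; AND[min(a, b)] → w = 0.27
R2 (z=2.0): high=0.71 → w = 0.71
R3 (z=24.7): normal=0.44 → w = 0.44
R4 (z=8.3): moderate=0.62, high=0.71, ¬normal=1−0.44=0.56; AND[min(a, b)] → w = 0.56
Weighted average = (0.27·1.0 + 0.71·2.0 + 0.44·24.7 + 0.56·8.3) / (0.27 + 0.71 + 0.44 + 0.56)
  = 17.2060 / 1.9800 = 8.690

8.690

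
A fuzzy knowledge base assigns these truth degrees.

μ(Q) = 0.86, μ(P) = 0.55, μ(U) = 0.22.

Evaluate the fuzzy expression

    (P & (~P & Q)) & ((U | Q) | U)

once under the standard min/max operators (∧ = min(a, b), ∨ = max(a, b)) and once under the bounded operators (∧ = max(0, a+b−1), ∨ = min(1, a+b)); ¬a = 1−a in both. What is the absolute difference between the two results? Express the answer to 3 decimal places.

Under standard min/max:
  ~P = 1 − 0.55 = 0.45
  ~P & Q = min(a, b) on (0.45, 0.86) = 0.45
  P & (~P & Q) = min(a, b) on (0.55, 0.45) = 0.45
  U | Q = max(a, b) on (0.22, 0.86) = 0.86
  (U | Q) | U = max(a, b) on (0.86, 0.22) = 0.86
  (P & (~P & Q)) & ((U | Q) | U) = min(a, b) on (0.45, 0.86) = 0.45
  → value = 0.4500
Under bounded:
  ~P = 1 − 0.55 = 0.45
  ~P & Q = max(0, a+b−1) on (0.45, 0.86) = 0.31
  P & (~P & Q) = max(0, a+b−1) on (0.55, 0.31) = 0.00
  U | Q = min(1, a+b) on (0.22, 0.86) = 1.00
  (U | Q) | U = min(1, a+b) on (1.00, 0.22) = 1.00
  (P & (~P & Q)) & ((U | Q) | U) = max(0, a+b−1) on (0.00, 1.00) = 0.00
  → value = 0.0000
|0.4500 − 0.0000| = 0.450

0.450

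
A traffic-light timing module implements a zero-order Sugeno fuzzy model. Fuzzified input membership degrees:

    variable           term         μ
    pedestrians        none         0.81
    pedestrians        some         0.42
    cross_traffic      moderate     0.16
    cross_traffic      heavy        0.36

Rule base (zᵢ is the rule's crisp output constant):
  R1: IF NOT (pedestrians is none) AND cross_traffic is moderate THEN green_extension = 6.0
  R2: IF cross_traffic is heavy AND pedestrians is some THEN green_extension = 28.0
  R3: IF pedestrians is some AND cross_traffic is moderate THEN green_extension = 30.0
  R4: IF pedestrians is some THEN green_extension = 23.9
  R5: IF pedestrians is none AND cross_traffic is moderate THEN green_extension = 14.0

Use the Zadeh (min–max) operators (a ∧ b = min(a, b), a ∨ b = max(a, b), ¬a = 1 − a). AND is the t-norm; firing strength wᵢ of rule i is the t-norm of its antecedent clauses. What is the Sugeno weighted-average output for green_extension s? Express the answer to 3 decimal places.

R1 (z=6.0): ¬none=1−0.81=0.19, moderate=0.16; AND[min(a, b)] → w = 0.16
R2 (z=28.0): heavy=0.36, some=0.42; AND[min(a, b)] → w = 0.36
R3 (z=30.0): some=0.42, moderate=0.16; AND[min(a, b)] → w = 0.16
R4 (z=23.9): some=0.42 → w = 0.42
R5 (z=14.0): none=0.81, moderate=0.16; AND[min(a, b)] → w = 0.16
Weighted average = (0.16·6.0 + 0.36·28.0 + 0.16·30.0 + 0.42·23.9 + 0.16·14.0) / (0.16 + 0.36 + 0.16 + 0.42 + 0.16)
  = 28.1180 / 1.2600 = 22.316

22.316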